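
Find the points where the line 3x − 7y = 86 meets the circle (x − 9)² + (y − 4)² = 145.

From the line, y = (−86 + 3x)/7. Substituting:
58x² − 1566x + 9860 = 0  ⟹  x² − 27x + 170 = 0
x = 17 or x = 10, giving (17, −5) and (10, −8).

(10, −8) and (17, −5)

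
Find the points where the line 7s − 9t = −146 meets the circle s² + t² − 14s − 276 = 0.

(−8, 10) and (1, 17)

Substitute t = (146 + 7s)/9:
130s² + 910s − 1040 = 0  ⟹  s² + 7s − 8 = 0
s = 1 or s = −8, giving (1, 17) and (−8, 10).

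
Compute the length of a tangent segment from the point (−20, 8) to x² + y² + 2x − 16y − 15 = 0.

With centre O = (−1, 8), |OP|² = 361 and r² = 80.
By the tangent–radius right angle, tangent length = √(|PO|² − r²) = √281.

√281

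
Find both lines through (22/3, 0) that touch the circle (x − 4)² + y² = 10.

Let a tangent through (22/3, 0) have slope m. Its distance from (4, 0) must equal √10:
[m·(−10/3) − (0)]² = 10(m² + 1)
m² − 9 = 0, so m = 3 or m = −3.
Through (22/3, 0) these give 3x − y = 22 and 3x + y = 22.

3x − y = 22 and 3x + y = 22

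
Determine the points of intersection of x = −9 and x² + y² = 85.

The line gives x = −9. Substituting into the circle:
y² − 4 = 0
y = 2 or y = −2, giving (−9, 2) and (−9, −2).

(−9, −2) and (−9, 2)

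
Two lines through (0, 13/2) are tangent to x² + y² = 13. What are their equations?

Let a tangent through (0, 13/2) have slope m. Its distance from (0, 0) must equal √13:
(0m − (−13/2))² = 13(m² + 1)
4m² − 9 = 0, so m = −3/2 or m = 3/2.
Through (0, 13/2) these give 3x + 2y = 13 and 3x − 2y = −13.

3x + 2y = 13 and 3x − 2y = −13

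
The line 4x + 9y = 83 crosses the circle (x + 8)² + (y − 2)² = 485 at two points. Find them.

From the line, y = (83 − 4x)/9. Substituting:
97x² + 776x − 29876 = 0  ⟹  x² + 8x − 308 = 0
x = 14 or x = −22, giving (14, 3) and (−22, 19).

(−22, 19) and (14, 3)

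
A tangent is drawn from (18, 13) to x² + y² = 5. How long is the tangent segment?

2√122

The centre is (0, 0) and r = √5. The square of the distance from P to the centre is 324 + 169 = 493.
By the tangent–radius right angle, tangent length = √(|PO|² − r²) = √488 = 2√122.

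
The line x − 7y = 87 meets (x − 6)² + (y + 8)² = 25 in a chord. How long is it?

The distance from (6, −8) to the line is 25/√50, and r² = 25.
Half the chord is √(r² − d²) = √(25/2), so the full chord is 5√2.

5√2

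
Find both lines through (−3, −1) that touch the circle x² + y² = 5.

x + 2y = −5 and 2x − y = −5

A line y − (−1) = m(x − (−3)) is tangent when its distance from (0, 0) is √5:
(3m − (1))² = 5(m² + 1)
2m² − 3m − 2 = 0, so m = −1/2 or m = 2.
With m = −1/2: x + 2y = −5. With m = 2: 2x − y = −5.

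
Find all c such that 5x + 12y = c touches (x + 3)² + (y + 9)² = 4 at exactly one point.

c = −149 or c = −97

The line touches the circle iff its distance from (−3, −9) is 2:
|5·(−3) + 12·(−9) − c| / √169 = 2
|c − (−123)| = 2·13, so c = −97 or c = −149.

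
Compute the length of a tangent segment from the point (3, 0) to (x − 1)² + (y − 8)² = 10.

√58

Centre (1, 8), r² = 10. |PO|² = (2)² + (−8)² = 68.
Power of the point: PT² = |PO|² − r² = 58, so PT = √58.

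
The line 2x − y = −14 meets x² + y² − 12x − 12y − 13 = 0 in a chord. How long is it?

2√5

The distance from (6, 6) to the line is 20/√5, and r² = 85.
Half the chord is √(r² − d²) = √(5), so the full chord is 2√5.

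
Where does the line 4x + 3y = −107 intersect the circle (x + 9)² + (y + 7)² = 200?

(−23, −5) and (−11, −21)

From the line, y = (−107 − 4x)/3. Substituting:
25x² + 850x + 6325 = 0  ⟹  x² + 34x + 253 = 0
x = −11 or x = −23, giving (−11, −21) and (−23, −5).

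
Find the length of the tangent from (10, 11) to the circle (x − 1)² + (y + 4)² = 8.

The centre is (1, −4) and r = 2√2. The square of the distance from P to the centre is 81 + 225 = 306.
By the tangent–radius right angle, tangent length = √(|PO|² − r²) = √298.

√298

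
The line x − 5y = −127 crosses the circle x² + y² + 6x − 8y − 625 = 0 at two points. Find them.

(−22, 21) and (8, 27)

From the line, y = (127 + x)/5. Substituting:
26x² + 364x − 4576 = 0  ⟹  x² + 14x − 176 = 0
x = 8 or x = −22, giving (8, 27) and (−22, 21).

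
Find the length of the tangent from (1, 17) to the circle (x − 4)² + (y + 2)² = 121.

√249

The centre is (4, −2) and r = 11. The square of the distance from P to the centre is 9 + 361 = 370.
By the tangent–radius right angle, tangent length = √(|PO|² − r²) = √249.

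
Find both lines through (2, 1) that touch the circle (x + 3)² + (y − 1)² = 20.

2x − y = 3 and 2x + y = 5

Let a tangent through (2, 1) have slope m. Its distance from (−3, 1) must equal 2√5:
[m·(−5) − (0)]² = 20(m² + 1)
m² − 4 = 0, so m = 2 or m = −2.
Through (2, 1) these give 2x − y = 3 and 2x + y = 5.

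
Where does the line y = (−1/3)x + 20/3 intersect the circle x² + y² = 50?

(−1, 7) and (5, 5)

Substitute y = (20 − x)/3:
10x² − 40x − 50 = 0  ⟹  x² − 4x − 5 = 0
x = 5 or x = −1, giving (5, 5) and (−1, 7).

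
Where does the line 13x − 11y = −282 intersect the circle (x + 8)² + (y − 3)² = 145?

Express y = (282 + 13x)/11 and substitute into the circle:
290x² + 8410x + 52200 = 0  ⟹  x² + 29x + 180 = 0
x = −9 or x = −20, giving (−9, 15) and (−20, 2).

(−20, 2) and (−9, 15)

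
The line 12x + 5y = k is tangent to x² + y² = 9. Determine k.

For a tangent, require d(centre, line) = r = 3.
|12·0 + 5·0 − k| / √169 = 3
|k| = 3·13, so k = 39 or k = −39.

k = −39 or k = 39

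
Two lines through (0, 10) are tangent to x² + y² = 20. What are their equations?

Let a tangent through (0, 10) have slope m. Its distance from (0, 0) must equal 2√5:
[m·(0) − (−10)]² = 20(m² + 1)
m² − 4 = 0, so m = −2 or m = 2.
With m = −2: 2x + y = 10. With m = 2: 2x − y = −10.

2x + y = 10 and 2x − y = −10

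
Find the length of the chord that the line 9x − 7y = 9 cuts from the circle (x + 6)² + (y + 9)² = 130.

2√130

From the line, y = (−9 + 9x)/7. Substituting:
130x² + 1560x − 1690 = 0  ⟹  x² + 12x − 13 = 0
x = 1 or x = −13, giving (1, 0) and (−13, −18).
|(1, 0) − (−13, −18)| = √((14)² + (18)²) = 2√130.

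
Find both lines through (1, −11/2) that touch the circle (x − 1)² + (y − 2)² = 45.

A line y − (−11/2) = m(x − (1)) is tangent when its distance from (1, 2) is 3√5:
(0m − (15/2))² = 45(m² + 1)
4m² − 1 = 0, so m = −1/2 or m = 1/2.
Through (1, −11/2) these give x + 2y = −10 and x − 2y = 12.

x + 2y = −10 and x − 2y = 12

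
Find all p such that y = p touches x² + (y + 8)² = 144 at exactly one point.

The line touches the circle iff its distance from (0, −8) is 12:
|0·0 + 1·(−8) − p| / √1 = 12
|p − (−8)| = 12, so p = 4 or p = −20.

p = −20 or p = 4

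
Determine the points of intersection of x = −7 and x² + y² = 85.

(−7, −6) and (−7, 6)

The line gives x = −7. Substituting into the circle:
y² − 36 = 0
y = 6 or y = −6, giving (−7, 6) and (−7, −6).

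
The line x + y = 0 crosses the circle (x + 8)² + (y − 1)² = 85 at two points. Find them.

(−10, 10) and (1, −1)

From the line, y = −x. Substituting:
2x² + 18x − 20 = 0  ⟹  x² + 9x − 10 = 0
x = 1 or x = −10, giving (1, −1) and (−10, 10).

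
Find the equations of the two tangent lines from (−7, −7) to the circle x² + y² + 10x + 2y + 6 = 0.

Let a tangent through (−7, −7) have slope m. Its distance from (−5, −1) must equal 2√5:
(2m − (6))² = 20(m² + 1)
2m² + 3m − 2 = 0, so m = −2 or m = 1/2.
Through (−7, −7) these give 2x + y = −21 and x − 2y = 7.

2x + y = −21 and x − 2y = 7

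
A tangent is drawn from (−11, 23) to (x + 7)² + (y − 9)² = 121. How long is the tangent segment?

√91

With centre O = (−7, 9), |OP|² = 212 and r² = 121.
Power of the point: PT² = |PO|² − r² = 91, so PT = √91.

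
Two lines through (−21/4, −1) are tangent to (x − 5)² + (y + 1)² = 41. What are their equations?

4x − 5y = −16 and 4x + 5y = −26

A line y − (−1) = m(x − (−21/4)) is tangent when its distance from (5, −1) is √41:
(41/4m − (0))² = 41(m² + 1)
25m² − 16 = 0, so m = 4/5 or m = −4/5.
Through (−21/4, −1) these give 4x − 5y = −16 and 4x + 5y = −26.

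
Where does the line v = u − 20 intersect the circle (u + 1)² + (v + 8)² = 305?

Express v = u − 20 and substitute into the circle:
2u² − 22u − 160 = 0  ⟹  u² − 11u − 80 = 0
u = 16 or u = −5, giving (16, −4) and (−5, −25).

(−5, −25) and (16, −4)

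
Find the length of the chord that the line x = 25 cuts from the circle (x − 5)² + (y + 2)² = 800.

40

The distance from (5, −2) to the line is 20, and r² = 800.
Chord = 2√(r² − d²) = 2·√(400) = 40.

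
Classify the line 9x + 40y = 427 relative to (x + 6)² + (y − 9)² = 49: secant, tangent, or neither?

Centre (−6, 9), r² = 49. Distance² from centre to line = (−121)²/1681 = 14641/1681.
Since d² < r², the line cuts the circle twice.

secant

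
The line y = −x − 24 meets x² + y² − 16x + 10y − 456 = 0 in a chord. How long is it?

Centre (8, −5), r² = 545. Perpendicular distance d from centre to line = |27| / √2 = 27/√2.
Chord = 2√(r² − d²) = 2·√(361/2) = 19√2.

19√2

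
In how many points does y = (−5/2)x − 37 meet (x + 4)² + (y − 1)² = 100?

0

Substituting the line into the circle gives 29x² + 792x + 5440 = 0.
Discriminant = (792)² − 4·29·(5440) = −3776 < 0.
No real roots: the line does not meet the circle.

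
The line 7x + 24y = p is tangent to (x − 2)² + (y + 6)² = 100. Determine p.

p = −380 or p = 120

Tangency holds when the distance from the centre (2, −6) to the line equals the radius 10:
|7·2 + 24·(−6) − p| / √625 = 10
|p − (−130)| = 10·25, so p = 120 or p = −380.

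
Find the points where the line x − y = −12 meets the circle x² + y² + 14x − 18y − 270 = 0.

(−19, −7) and (9, 21)

From the line, y = x + 12. Substituting:
2x² + 20x − 342 = 0  ⟹  x² + 10x − 171 = 0
x = 9 or x = −19, giving (9, 21) and (−19, −7).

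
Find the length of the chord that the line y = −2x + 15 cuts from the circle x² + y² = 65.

The distance from (0, 0) to the line is 15/√5, and r² = 65.
Half the chord is √(r² − d²) = √(20), so the full chord is 4√5.

4√5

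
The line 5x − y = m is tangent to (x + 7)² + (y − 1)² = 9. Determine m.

m = −36 ± 3√26

For a tangent, require d(centre, line) = r = 3.
|5·(−7) − 1·1 − m| / √26 = 3
|m − (−36)| = 3√26.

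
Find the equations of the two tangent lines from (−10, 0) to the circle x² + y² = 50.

Let a tangent through (−10, 0) have slope m. Its distance from (0, 0) must equal 5√2:
[m·(10) − (0)]² = 50(m² + 1)
m² − 1 = 0, so m = −1 or m = 1.
Through (−10, 0) these give x + y = −10 and x − y = −10.

x + y = −10 and x − y = −10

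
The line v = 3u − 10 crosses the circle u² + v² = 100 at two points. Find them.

(0, −10) and (6, 8)

Substitute v = 3u − 10:
10u² − 60u = 0  ⟹  u² − 6u = 0
u = 6 or u = 0, giving (6, 8) and (0, −10).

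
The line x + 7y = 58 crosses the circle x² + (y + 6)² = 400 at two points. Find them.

(−12, 10) and (16, 6)

Express y = (58 − x)/7 and substitute into the circle:
50x² − 200x − 9600 = 0  ⟹  x² − 4x − 192 = 0
x = 16 or x = −12, giving (16, 6) and (−12, 10).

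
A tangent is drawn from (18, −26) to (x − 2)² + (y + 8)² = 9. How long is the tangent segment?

√571

With centre O = (2, −8), |OP|² = 580 and r² = 9.
The tangent meets the radius at right angles, so tangent² = |PO|² − r² = 580 − 9 = 571.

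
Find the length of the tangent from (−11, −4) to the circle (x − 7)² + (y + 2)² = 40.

12√2

Centre (7, −2), r² = 40. |PO|² = (−18)² + (−2)² = 328.
By the tangent–radius right angle, tangent length = √(|PO|² − r²) = √288 = 12√2.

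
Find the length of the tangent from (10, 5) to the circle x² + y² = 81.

With centre O = (0, 0), |OP|² = 125 and r² = 81.
The tangent meets the radius at right angles, so tangent² = |PO|² − r² = 125 − 81 = 44.

2√11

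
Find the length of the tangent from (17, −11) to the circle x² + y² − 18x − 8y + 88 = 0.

2√70

With centre O = (9, 4), |OP|² = 289 and r² = 9.
Power of the point: PT² = |PO|² − r² = 280, so PT = 2√70.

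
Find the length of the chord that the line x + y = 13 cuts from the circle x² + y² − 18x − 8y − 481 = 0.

34√2

Centre (9, 4), r² = 578. Perpendicular distance d from centre to line = |0| / √2 = 0/√2.
Chord = 2√(r² − d²) = 2·√(578) = 34√2.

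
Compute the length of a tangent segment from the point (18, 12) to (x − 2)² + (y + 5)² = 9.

2√134

Centre (2, −5), r² = 9. |PO|² = (16)² + (17)² = 545.
The tangent meets the radius at right angles, so tangent² = |PO|² − r² = 545 − 9 = 536.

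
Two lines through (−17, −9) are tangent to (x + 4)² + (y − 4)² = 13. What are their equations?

Let a tangent through (−17, −9) have slope m. Its distance from (−4, 4) must equal √13:
[m·(13) − (13)]² = 13(m² + 1)
6m² − 13m + 6 = 0, so m = 2/3 or m = 3/2.
With m = 2/3: 2x − 3y = −7. With m = 3/2: 3x − 2y = −33.

2x − 3y = −7 and 3x − 2y = −33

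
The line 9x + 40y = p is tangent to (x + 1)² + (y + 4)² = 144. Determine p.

The line touches the circle iff its distance from (−1, −4) is 12:
|9·(−1) + 40·(−4) − p| / √1681 = 12
|p − (−169)| = 12·41, so p = 323 or p = −661.

p = −661 or p = 323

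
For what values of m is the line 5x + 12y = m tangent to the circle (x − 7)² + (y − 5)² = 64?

m = −9 or m = 199

The line touches the circle iff its distance from (7, 5) is 8:
|5·7 + 12·5 − m| / √169 = 8
|m − (95)| = 8·13, so m = 199 or m = −9.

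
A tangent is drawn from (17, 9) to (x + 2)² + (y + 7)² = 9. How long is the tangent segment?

4√38

The centre is (−2, −7) and r = 3. The square of the distance from P to the centre is 361 + 256 = 617.
Power of the point: PT² = |PO|² − r² = 608, so PT = 4√38.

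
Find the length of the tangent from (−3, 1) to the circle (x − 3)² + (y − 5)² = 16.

The centre is (3, 5) and r = 4. The square of the distance from P to the centre is 36 + 16 = 52.
Power of the point: PT² = |PO|² − r² = 36, so PT = 6.

6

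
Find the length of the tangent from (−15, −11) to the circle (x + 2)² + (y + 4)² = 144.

√74

The centre is (−2, −4) and r = 12. The square of the distance from P to the centre is 169 + 49 = 218.
The tangent meets the radius at right angles, so tangent² = |PO|² − r² = 218 − 144 = 74.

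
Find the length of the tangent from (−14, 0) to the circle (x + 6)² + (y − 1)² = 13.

The centre is (−6, 1) and r = √13. The square of the distance from P to the centre is 64 + 1 = 65.
The tangent meets the radius at right angles, so tangent² = |PO|² − r² = 65 − 13 = 52.

2√13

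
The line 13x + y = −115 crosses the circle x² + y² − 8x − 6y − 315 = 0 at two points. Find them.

(−10, 15) and (−8, −11)

From the line, y = −13x − 115. Substituting:
170x² + 3060x + 13600 = 0  ⟹  x² + 18x + 80 = 0
x = −8 or x = −10, giving (−8, −11) and (−10, 15).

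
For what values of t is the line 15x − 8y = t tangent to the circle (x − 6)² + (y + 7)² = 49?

t = 27 or t = 265

Tangency holds when the distance from the centre (6, −7) to the line equals the radius 7:
|15·6 − 8·(−7) − t| / √289 = 7
|t − (146)| = 7·17, so t = 265 or t = 27.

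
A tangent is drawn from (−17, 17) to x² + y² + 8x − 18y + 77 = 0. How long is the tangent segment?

√213

Centre (−4, 9), r² = 20. |PO|² = (−13)² + (8)² = 233.
The tangent meets the radius at right angles, so tangent² = |PO|² − r² = 233 − 20 = 213.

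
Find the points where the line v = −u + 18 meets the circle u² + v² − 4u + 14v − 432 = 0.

From the line, v = −u + 18. Substituting:
2u² − 54u + 144 = 0  ⟹  u² − 27u + 72 = 0
u = 24 or u = 3, giving (24, −6) and (3, 15).

(3, 15) and (24, −6)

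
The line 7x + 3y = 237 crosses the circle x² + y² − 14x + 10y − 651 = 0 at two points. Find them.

Substitute y = (237 − 7x)/3:
58x² − 3654x + 57420 = 0  ⟹  x² − 63x + 990 = 0
x = 33 or x = 30, giving (33, 2) and (30, 9).

(30, 9) and (33, 2)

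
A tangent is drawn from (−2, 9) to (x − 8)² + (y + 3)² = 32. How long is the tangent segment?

With centre O = (8, −3), |OP|² = 244 and r² = 32.
By the tangent–radius right angle, tangent length = √(|PO|² − r²) = √212 = 2√53.

2√53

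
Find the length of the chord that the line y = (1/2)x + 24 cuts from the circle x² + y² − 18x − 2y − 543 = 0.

Substitute y = (48 + x)/2:
5x² + 20x − 60 = 0  ⟹  x² + 4x − 12 = 0
x = 2 or x = −6, giving (2, 25) and (−6, 21).
|(2, 25) − (−6, 21)| = √((8)² + (4)²) = 4√5.

4√5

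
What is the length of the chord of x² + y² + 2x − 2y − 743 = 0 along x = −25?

The line gives x = −25. Substituting into the circle:
y² − 2y − 168 = 0
y = 14 or y = −12, giving (−25, 14) and (−25, −12).
Chord length = distance between (−25, 14) and (−25, −12) = √676 = 26.

26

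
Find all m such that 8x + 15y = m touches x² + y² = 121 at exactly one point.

The line touches the circle iff its distance from (0, 0) is 11:
|8·0 + 15·0 − m| / √289 = 11
|m| = 11·17, so m = 187 or m = −187.

m = −187 or m = 187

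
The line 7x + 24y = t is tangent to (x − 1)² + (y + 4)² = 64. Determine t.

t = −289 or t = 111

Tangency holds when the distance from the centre (1, −4) to the line equals the radius 8:
|7·1 + 24·(−4) − t| / √625 = 8
|t − (−89)| = 8·25, so t = 111 or t = −289.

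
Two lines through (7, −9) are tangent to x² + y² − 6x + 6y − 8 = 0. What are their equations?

A line y − (−9) = m(x − (7)) is tangent when its distance from (3, −3) is √26:
[m·(−4) − (6)]² = 26(m² + 1)
5m² − 24m − 5 = 0, so m = 5 or m = −1/5.
Through (7, −9) these give 5x − y = 44 and x + 5y = −38.

5x − y = 44 and x + 5y = −38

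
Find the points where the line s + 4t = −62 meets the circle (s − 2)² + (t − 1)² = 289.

Substitute t = (−62 − s)/4:
17s² + 68s − 204 = 0  ⟹  s² + 4s − 12 = 0
s = 2 or s = −6, giving (2, −16) and (−6, −14).

(−6, −14) and (2, −16)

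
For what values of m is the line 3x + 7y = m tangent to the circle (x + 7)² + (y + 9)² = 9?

m = −84 ± 3√58

For a tangent, require d(centre, line) = r = 3.
|3·(−7) + 7·(−9) − m| / √58 = 3
|m − (−84)| = 3√58.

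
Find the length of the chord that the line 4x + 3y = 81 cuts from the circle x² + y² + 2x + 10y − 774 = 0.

Centre (−1, −5), r² = 800. Perpendicular distance d from centre to line = |−100| / √25 = 100/√25.
Chord = 2√(r² − d²) = 2·√(400) = 40.

40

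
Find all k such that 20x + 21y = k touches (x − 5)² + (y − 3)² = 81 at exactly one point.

k = −98 or k = 424

Tangency holds when the distance from the centre (5, 3) to the line equals the radius 9:
|20·5 + 21·3 − k| / √841 = 9
|k − (163)| = 9·29, so k = 424 or k = −98.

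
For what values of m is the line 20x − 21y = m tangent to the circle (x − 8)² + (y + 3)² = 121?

m = −96 or m = 542

For a tangent, require d(centre, line) = r = 11.
|20·8 − 21·(−3) − m| / √841 = 11
|m − (223)| = 11·29, so m = 542 or m = −96.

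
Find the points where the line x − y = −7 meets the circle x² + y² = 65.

(−8, −1) and (1, 8)

Substitute y = x + 7:
2x² + 14x − 16 = 0  ⟹  x² + 7x − 8 = 0
x = 1 or x = −8, giving (1, 8) and (−8, −1).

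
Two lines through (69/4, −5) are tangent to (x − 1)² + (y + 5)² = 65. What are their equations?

A line y − (−5) = m(x − (69/4)) is tangent when its distance from (1, −5) is √65:
[m·(−65/4) − (0)]² = 65(m² + 1)
49m² − 16 = 0, so m = −4/7 or m = 4/7.
With m = −4/7: 4x + 7y = 34. With m = 4/7: 4x − 7y = 104.

4x + 7y = 34 and 4x − 7y = 104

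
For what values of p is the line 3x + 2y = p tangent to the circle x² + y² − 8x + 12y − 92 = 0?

For a tangent, require d(centre, line) = r = 12.
|3·4 + 2·(−6) − p| / √13 = 12
|p| = 12√13.

p = ±12√13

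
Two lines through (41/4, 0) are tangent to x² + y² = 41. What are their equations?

4x − 5y = 41 and 4x + 5y = 41

A line y − (0) = m(x − (41/4)) is tangent when its distance from (0, 0) is √41:
(−41/4m − (0))² = 41(m² + 1)
25m² − 16 = 0, so m = 4/5 or m = −4/5.
With m = 4/5: 4x − 5y = 41. With m = −4/5: 4x + 5y = 41.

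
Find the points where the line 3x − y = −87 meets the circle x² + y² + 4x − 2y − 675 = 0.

Express y = 3x + 87 and substitute into the circle:
10x² + 520x + 6720 = 0  ⟹  x² + 52x + 672 = 0
x = −24 or x = −28, giving (−24, 15) and (−28, 3).

(−28, 3) and (−24, 15)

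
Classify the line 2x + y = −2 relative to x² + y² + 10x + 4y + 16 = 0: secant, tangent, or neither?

Substituting the line into the circle gives 5x² + 10x + 12 = 0.
Discriminant = (10)² − 4·5·(12) = −140 < 0.
No real roots: the line does not meet the circle.

neither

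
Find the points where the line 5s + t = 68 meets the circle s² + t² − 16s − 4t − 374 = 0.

Substitute t = −5s + 68:
26s² − 676s + 3978 = 0  ⟹  s² − 26s + 153 = 0
s = 17 or s = 9, giving (17, −17) and (9, 23).

(9, 23) and (17, −17)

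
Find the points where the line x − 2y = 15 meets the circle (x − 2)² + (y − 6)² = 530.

(−11, −13) and (25, 5)

From the line, y = (−15 + x)/2. Substituting:
5x² − 70x − 1375 = 0  ⟹  x² − 14x − 275 = 0
x = 25 or x = −11, giving (25, 5) and (−11, −13).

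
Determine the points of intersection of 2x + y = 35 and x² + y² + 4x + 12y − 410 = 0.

Express y = −2x + 35 and substitute into the circle:
5x² − 160x + 1235 = 0  ⟹  x² − 32x + 247 = 0
x = 19 or x = 13, giving (19, −3) and (13, 9).

(13, 9) and (19, −3)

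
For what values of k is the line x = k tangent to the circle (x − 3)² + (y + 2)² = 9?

For a tangent, require d(centre, line) = r = 3.
|1·3 + 0·(−2) − k| / √1 = 3
|k − (3)| = 3, so k = 6 or k = 0.

k = 0 or k = 6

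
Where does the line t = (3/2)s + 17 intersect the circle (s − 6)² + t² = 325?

(−12, −1) and (0, 17)

Express t = (34 + 3s)/2 and substitute into the circle:
13s² + 156s = 0  ⟹  s² + 12s = 0
s = 0 or s = −12, giving (0, 17) and (−12, −1).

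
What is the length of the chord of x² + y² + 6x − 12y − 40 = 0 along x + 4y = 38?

4√17

From the line, y = (38 − x)/4. Substituting:
17x² + 68x − 1020 = 0  ⟹  x² + 4x − 60 = 0
x = 6 or x = −10, giving (6, 8) and (−10, 12).
Chord length = distance between (6, 8) and (−10, 12) = √272 = 4√17.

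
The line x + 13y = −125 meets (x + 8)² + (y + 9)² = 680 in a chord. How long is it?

4√170

Substitute y = (−125 − x)/13:
170x² + 2720x − 104040 = 0  ⟹  x² + 16x − 612 = 0
x = 18 or x = −34, giving (18, −11) and (−34, −7).
|(18, −11) − (−34, −7)| = √((52)² + (−4)²) = 4√170.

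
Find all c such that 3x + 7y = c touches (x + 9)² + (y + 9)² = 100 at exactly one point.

c = −90 ± 10√58

For a tangent, require d(centre, line) = r = 10.
|3·(−9) + 7·(−9) − c| / √58 = 10
|c − (−90)| = 10√58.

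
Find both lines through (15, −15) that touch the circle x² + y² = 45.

Let a tangent through (15, −15) have slope m. Its distance from (0, 0) must equal 3√5:
[m·(−15) − (15)]² = 45(m² + 1)
2m² + 5m + 2 = 0, so m = −2 or m = −1/2.
Through (15, −15) these give 2x + y = 15 and x + 2y = −15.

2x + y = 15 and x + 2y = −15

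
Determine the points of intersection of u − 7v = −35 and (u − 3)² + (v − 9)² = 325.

From the line, v = (35 + u)/7. Substituting:
50u² − 350u − 14700 = 0  ⟹  u² − 7u − 294 = 0
u = 21 or u = −14, giving (21, 8) and (−14, 3).

(−14, 3) and (21, 8)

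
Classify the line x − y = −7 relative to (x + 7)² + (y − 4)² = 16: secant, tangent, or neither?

Centre (−7, 4), r² = 16. Distance² from centre to line = (−4)²/2 = 8.
Since d² < r², the line cuts the circle twice.

secant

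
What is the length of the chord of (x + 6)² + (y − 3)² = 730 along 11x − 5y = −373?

From the line, y = (373 + 11x)/5. Substituting:
146x² + 8176x + 110814 = 0  ⟹  x² + 56x + 759 = 0
x = −23 or x = −33, giving (−23, 24) and (−33, 2).
|(−23, 24) − (−33, 2)| = √((10)² + (22)²) = 2√146.

2√146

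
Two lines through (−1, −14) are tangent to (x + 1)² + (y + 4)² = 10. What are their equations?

3x − y = 11 and 3x + y = −17

A line y − (−14) = m(x − (−1)) is tangent when its distance from (−1, −4) is √10:
[m·(0) − (10)]² = 10(m² + 1)
m² − 9 = 0, so m = 3 or m = −3.
Through (−1, −14) these give 3x − y = 11 and 3x + y = −17.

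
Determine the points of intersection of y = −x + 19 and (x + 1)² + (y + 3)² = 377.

(3, 16) and (18, 1)

From the line, y = −x + 19. Substituting:
2x² − 42x + 108 = 0  ⟹  x² − 21x + 54 = 0
x = 18 or x = 3, giving (18, 1) and (3, 16).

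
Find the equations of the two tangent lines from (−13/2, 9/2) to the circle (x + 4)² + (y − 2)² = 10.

A line y − (9/2) = m(x − (−13/2)) is tangent when its distance from (−4, 2) is √10:
[m·(5/2) − (−5/2)]² = 10(m² + 1)
3m² − 10m + 3 = 0, so m = 3 or m = 1/3.
Through (−13/2, 9/2) these give 3x − y = −24 and x − 3y = −20.

3x − y = −24 and x − 3y = −20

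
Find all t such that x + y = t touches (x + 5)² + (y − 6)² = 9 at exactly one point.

The line touches the circle iff its distance from (−5, 6) is 3:
|1·(−5) + 1·6 − t| / √2 = 3
|t − (1)| = 3√2.

t = 1 ± 3√2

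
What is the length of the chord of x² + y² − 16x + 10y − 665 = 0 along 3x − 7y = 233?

4√58

Centre (8, −5), r² = 754. Perpendicular distance d from centre to line = |−174| / √58 = 174/√58.
Half the chord is √(r² − d²) = √(232), so the full chord is 4√58.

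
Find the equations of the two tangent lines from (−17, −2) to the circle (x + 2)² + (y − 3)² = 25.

A line y − (−2) = m(x − (−17)) is tangent when its distance from (−2, 3) is 5:
[m·(15) − (5)]² = 25(m² + 1)
4m² − 3m = 0, so m = 0 or m = 3/4.
Through (−17, −2) these give y = −2 and 3x − 4y = −43.

y = −2 and 3x − 4y = −43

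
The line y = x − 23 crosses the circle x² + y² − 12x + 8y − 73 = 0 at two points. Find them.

Substitute y = x − 23:
2x² − 50x + 272 = 0  ⟹  x² − 25x + 136 = 0
x = 17 or x = 8, giving (17, −6) and (8, −15).

(8, −15) and (17, −6)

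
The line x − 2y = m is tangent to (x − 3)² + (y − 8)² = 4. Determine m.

m = −13 ± 2√5

The line touches the circle iff its distance from (3, 8) is 2:
|1·3 − 2·8 − m| / √5 = 2
|m − (−13)| = 2√5.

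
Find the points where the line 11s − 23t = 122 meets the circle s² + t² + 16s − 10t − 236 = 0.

From the line, t = (−122 + 11s)/23. Substituting:
650s² + 3250s − 81900 = 0  ⟹  s² + 5s − 126 = 0
s = 9 or s = −14, giving (9, −1) and (−14, −12).

(−14, −12) and (9, −1)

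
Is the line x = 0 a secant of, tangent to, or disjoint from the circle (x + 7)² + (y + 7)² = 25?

Substituting the line into the circle gives y² + 14y + 73 = 0.
Δ = 196 − 292 = −96.
No real roots: the line does not meet the circle.

disjoint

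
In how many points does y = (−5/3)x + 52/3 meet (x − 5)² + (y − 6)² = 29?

Substituting the line into the circle gives 34x² − 430x + 1120 = 0.
Discriminant = (−430)² − 4·34·(1120) = 32580 > 0.
Two real roots: the line is a secant.

2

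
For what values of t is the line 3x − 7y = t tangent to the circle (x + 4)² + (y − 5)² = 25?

The line touches the circle iff its distance from (−4, 5) is 5:
|3·(−4) − 7·5 − t| / √58 = 5
|t − (−47)| = 5√58.

t = −47 ± 5√58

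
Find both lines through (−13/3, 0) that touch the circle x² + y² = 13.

Let a tangent through (−13/3, 0) have slope m. Its distance from (0, 0) must equal √13:
[m·(13/3) − (0)]² = 13(m² + 1)
4m² − 9 = 0, so m = 3/2 or m = −3/2.
Through (−13/3, 0) these give 3x − 2y = −13 and 3x + 2y = −13.

3x − 2y = −13 and 3x + 2y = −13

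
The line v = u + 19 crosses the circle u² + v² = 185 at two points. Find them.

(−11, 8) and (−8, 11)

From the line, v = u + 19. Substituting:
2u² + 38u + 176 = 0  ⟹  u² + 19u + 88 = 0
u = −8 or u = −11, giving (−8, 11) and (−11, 8).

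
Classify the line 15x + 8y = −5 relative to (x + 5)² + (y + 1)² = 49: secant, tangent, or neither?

Centre (−5, −1), r² = 49. Distance² from centre to line = (−78)²/289 = 6084/289.
Since d² < r², the line cuts the circle twice.

secant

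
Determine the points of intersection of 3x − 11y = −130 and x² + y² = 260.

(−14, 8) and (8, 14)

Express y = (130 + 3x)/11 and substitute into the circle:
130x² + 780x − 14560 = 0  ⟹  x² + 6x − 112 = 0
x = 8 or x = −14, giving (8, 14) and (−14, 8).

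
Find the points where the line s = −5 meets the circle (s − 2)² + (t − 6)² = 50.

(−5, 5) and (−5, 7)

The line gives s = −5. Substituting into the circle:
t² − 12t + 35 = 0
t = 7 or t = 5, giving (−5, 7) and (−5, 5).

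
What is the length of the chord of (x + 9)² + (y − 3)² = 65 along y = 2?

16

From the line, y = 2. Substituting:
x² + 18x + 17 = 0
x = −1 or x = −17, giving (−1, 2) and (−17, 2).
|(−1, 2) − (−17, 2)| = √((16)² + (0)²) = 16.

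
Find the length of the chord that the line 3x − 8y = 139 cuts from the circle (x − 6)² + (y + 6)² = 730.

Centre (6, −6), r² = 730. Perpendicular distance d from centre to line = |−73| / √73 = 73/√73.
Half the chord is √(r² − d²) = √(657), so the full chord is 6√73.

6√73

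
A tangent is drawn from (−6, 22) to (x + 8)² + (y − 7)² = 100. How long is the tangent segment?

√129

With centre O = (−8, 7), |OP|² = 229 and r² = 100.
By the tangent–radius right angle, tangent length = √(|PO|² − r²) = √129.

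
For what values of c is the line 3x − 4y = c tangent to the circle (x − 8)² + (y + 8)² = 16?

c = 36 or c = 76

For a tangent, require d(centre, line) = r = 4.
|3·8 − 4·(−8) − c| / √25 = 4
|c − (56)| = 4·5, so c = 76 or c = 36.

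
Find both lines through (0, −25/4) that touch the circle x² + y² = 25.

Let a tangent through (0, −25/4) have slope m. Its distance from (0, 0) must equal 5:
(0m − (25/4))² = 25(m² + 1)
16m² − 9 = 0, so m = −3/4 or m = 3/4.
With m = −3/4: 3x + 4y = −25. With m = 3/4: 3x − 4y = 25.

3x + 4y = −25 and 3x − 4y = 25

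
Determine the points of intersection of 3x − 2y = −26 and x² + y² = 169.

(−12, −5) and (0, 13)

Substitute y = (26 + 3x)/2:
13x² + 156x = 0  ⟹  x² + 12x = 0
x = 0 or x = −12, giving (0, 13) and (−12, −5).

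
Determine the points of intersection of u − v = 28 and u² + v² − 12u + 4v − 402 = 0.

Express v = u − 28 and substitute into the circle:
2u² − 64u + 270 = 0  ⟹  u² − 32u + 135 = 0
u = 27 or u = 5, giving (27, −1) and (5, −23).

(5, −23) and (27, −1)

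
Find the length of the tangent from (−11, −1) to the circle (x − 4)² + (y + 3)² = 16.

With centre O = (4, −3), |OP|² = 229 and r² = 16.
By the tangent–radius right angle, tangent length = √(|PO|² − r²) = √213.

√213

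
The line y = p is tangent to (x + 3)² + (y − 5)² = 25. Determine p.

The line touches the circle iff its distance from (−3, 5) is 5:
|0·(−3) + 1·5 − p| / √1 = 5
|p − (5)| = 5, so p = 10 or p = 0.

p = 0 or p = 10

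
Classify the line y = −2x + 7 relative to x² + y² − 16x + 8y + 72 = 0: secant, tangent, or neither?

secant

Substituting the line into the circle gives 5x² − 60x + 177 = 0.
Discriminant = (−60)² − 4·5·(177) = 60 > 0.
Two real roots: the line is a secant.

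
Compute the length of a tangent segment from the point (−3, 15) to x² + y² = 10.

With centre O = (0, 0), |OP|² = 234 and r² = 10.
By the tangent–radius right angle, tangent length = √(|PO|² − r²) = √224 = 4√14.

4√14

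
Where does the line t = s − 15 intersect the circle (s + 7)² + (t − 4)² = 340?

(5, −10) and (7, −8)

Express t = s − 15 and substitute into the circle:
2s² − 24s + 70 = 0  ⟹  s² − 12s + 35 = 0
s = 7 or s = 5, giving (7, −8) and (5, −10).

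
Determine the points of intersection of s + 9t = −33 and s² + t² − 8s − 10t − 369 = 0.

Express t = (−33 − s)/9 and substitute into the circle:
82s² − 492s − 25830 = 0  ⟹  s² − 6s − 315 = 0
s = 21 or s = −15, giving (21, −6) and (−15, −2).

(−15, −2) and (21, −6)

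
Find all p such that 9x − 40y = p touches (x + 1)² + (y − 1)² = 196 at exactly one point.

For a tangent, require d(centre, line) = r = 14.
|9·(−1) − 40·1 − p| / √1681 = 14
|p − (−49)| = 14·41, so p = 525 or p = −623.

p = −623 or p = 525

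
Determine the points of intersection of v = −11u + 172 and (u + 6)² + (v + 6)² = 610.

Substitute v = −11u + 172:
122u² − 3904u + 31110 = 0  ⟹  u² − 32u + 255 = 0
u = 17 or u = 15, giving (17, −15) and (15, 7).

(15, 7) and (17, −15)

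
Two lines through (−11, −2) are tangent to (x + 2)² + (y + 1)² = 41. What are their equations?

Write the tangent as mx − y + (−2 − m·(−11)) = 0 and set its distance from the centre to √41:
(9m − (1))² = 41(m² + 1)
20m² − 9m − 20 = 0, so m = 5/4 or m = −4/5.
With m = 5/4: 5x − 4y = −47. With m = −4/5: 4x + 5y = −54.

5x − 4y = −47 and 4x + 5y = −54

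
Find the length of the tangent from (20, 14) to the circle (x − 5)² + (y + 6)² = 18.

√607

The centre is (5, −6) and r = 3√2. The square of the distance from P to the centre is 225 + 400 = 625.
Power of the point: PT² = |PO|² − r² = 607, so PT = √607.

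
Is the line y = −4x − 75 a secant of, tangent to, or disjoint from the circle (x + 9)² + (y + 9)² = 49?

disjoint

Substituting the line into the circle gives 17x² + 546x + 4388 = 0.
Discriminant = (546)² − 4·17·(4388) = −268 < 0.
No real roots: the line does not meet the circle.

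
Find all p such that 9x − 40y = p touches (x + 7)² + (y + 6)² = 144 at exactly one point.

The line touches the circle iff its distance from (−7, −6) is 12:
|9·(−7) − 40·(−6) − p| / √1681 = 12
|p − (177)| = 12·41, so p = 669 or p = −315.

p = −315 or p = 669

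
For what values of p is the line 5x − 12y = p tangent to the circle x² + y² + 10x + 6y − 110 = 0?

p = −145 or p = 167

Tangency holds when the distance from the centre (−5, −3) to the line equals the radius 12:
|5·(−5) − 12·(−3) − p| / √169 = 12
|p − (11)| = 12·13, so p = 167 or p = −145.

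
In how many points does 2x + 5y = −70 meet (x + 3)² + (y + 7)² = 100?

d² = (2·(−3) + 5·(−7) − (−70))²/29 = 29; r² = 100.
Since d² < r², the line cuts the circle twice.

2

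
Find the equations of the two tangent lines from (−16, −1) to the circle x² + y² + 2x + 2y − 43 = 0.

x − 2y = −14 and x + 2y = −18

Write the tangent as mx − y + (−1 − m·(−16)) = 0 and set its distance from the centre to 3√5:
[m·(15) − (0)]² = 45(m² + 1)
4m² − 1 = 0, so m = 1/2 or m = −1/2.
With m = 1/2: x − 2y = −14. With m = −1/2: x + 2y = −18.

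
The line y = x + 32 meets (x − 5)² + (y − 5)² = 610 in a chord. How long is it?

Substitute y = x + 32:
2x² + 44x + 144 = 0  ⟹  x² + 22x + 72 = 0
x = −4 or x = −18, giving (−4, 28) and (−18, 14).
|(−4, 28) − (−18, 14)| = √((14)² + (14)²) = 14√2.

14√2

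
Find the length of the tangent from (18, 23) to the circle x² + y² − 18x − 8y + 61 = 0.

√406

With centre O = (9, 4), |OP|² = 442 and r² = 36.
The tangent meets the radius at right angles, so tangent² = |PO|² − r² = 442 − 36 = 406.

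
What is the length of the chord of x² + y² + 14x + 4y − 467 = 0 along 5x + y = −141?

The distance from (−7, −2) to the line is 104/√26, and r² = 520.
Half the chord is √(r² − d²) = √(104), so the full chord is 4√26.

4√26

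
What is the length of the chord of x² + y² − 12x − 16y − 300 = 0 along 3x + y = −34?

Substitute y = −3x − 34:
10x² + 240x + 1400 = 0  ⟹  x² + 24x + 140 = 0
x = −10 or x = −14, giving (−10, −4) and (−14, 8).
Chord length = distance between (−10, −4) and (−14, 8) = √160 = 4√10.

4√10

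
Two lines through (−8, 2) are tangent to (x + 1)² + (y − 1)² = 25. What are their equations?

Write the tangent as mx − y + (2 − m·(−8)) = 0 and set its distance from the centre to 5:
[m·(7) − (−1)]² = 25(m² + 1)
12m² + 7m − 12 = 0, so m = 3/4 or m = −4/3.
With m = 3/4: 3x − 4y = −32. With m = −4/3: 4x + 3y = −26.

3x − 4y = −32 and 4x + 3y = −26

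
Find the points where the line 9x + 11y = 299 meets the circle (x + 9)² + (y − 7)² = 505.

(−1, 28) and (10, 19)

Substitute y = (299 − 9x)/11:
202x² − 1818x − 2020 = 0  ⟹  x² − 9x − 10 = 0
x = 10 or x = −1, giving (10, 19) and (−1, 28).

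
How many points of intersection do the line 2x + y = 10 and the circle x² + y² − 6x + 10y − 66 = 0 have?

2

Centre (3, −5), r² = 100. Distance² from centre to line = (−9)²/5 = 81/5.
Since d² < r², the line cuts the circle twice.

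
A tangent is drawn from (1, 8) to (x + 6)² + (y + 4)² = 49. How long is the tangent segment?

12

With centre O = (−6, −4), |OP|² = 193 and r² = 49.
Power of the point: PT² = |PO|² − r² = 144, so PT = 12.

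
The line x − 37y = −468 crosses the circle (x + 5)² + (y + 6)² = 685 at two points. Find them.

(−24, 12) and (13, 13)

Substitute y = (468 + x)/37:
1370x² + 15070x − 427440 = 0  ⟹  x² + 11x − 312 = 0
x = 13 or x = −24, giving (13, 13) and (−24, 12).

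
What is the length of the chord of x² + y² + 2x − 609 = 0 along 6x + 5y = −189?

Substitute y = (−189 − 6x)/5:
61x² + 2318x + 20496 = 0  ⟹  x² + 38x + 336 = 0
x = −14 or x = −24, giving (−14, −21) and (−24, −9).
|(−14, −21) − (−24, −9)| = √((10)² + (−12)²) = 2√61.

2√61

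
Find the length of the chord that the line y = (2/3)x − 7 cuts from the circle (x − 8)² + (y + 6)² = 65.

4√13

Express y = (−21 + 2x)/3 and substitute into the circle:
13x² − 156x = 0  ⟹  x² − 12x = 0
x = 12 or x = 0, giving (12, 1) and (0, −7).
Chord length = distance between (12, 1) and (0, −7) = √208 = 4√13.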